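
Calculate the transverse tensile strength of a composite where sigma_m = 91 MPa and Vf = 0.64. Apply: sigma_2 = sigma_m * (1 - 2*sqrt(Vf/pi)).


factor = 1 - 2*sqrt(0.64/pi) = 0.0973
sigma_2 = 91 * 0.0973 = 8.85 MPa

8.85 MPa


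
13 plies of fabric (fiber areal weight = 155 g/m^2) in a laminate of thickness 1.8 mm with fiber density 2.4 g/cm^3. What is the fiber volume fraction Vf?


Vf = n * FAW / (rho_f * h * 1000) = 13 * 155 / (2.4 * 1.8 * 1000) = 0.4664

0.4664


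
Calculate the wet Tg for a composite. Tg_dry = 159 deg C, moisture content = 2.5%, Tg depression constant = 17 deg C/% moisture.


Tg_wet = Tg_dry - k*moisture = 159 - 17*2.5 = 116.5 deg C

116.5 deg C


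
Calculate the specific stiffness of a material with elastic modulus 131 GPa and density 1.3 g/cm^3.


Specific stiffness = E/rho = 131/1.3 = 100.8 GPa/(g/cm^3)

100.8 GPa/(g/cm^3)


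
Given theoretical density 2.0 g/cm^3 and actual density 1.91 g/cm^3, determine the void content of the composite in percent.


Void% = (rho_theo - rho_actual)/rho_theo * 100 = (2.0 - 1.91)/2.0 * 100 = 4.5%

4.5%


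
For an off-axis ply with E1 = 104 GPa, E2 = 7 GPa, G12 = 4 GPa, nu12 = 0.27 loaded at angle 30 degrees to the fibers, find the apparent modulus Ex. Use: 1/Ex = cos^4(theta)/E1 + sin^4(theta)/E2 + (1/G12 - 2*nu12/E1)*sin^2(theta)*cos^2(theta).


cos^4(30) = 0.5625, sin^4(30) = 0.0625, sin^2(30)*cos^2(30) = 0.1875
1/G12 - 2*nu12/E1 = 1/4 - 2*0.27/104 = 0.244808 GPa^-1
1/Ex = 0.5625/104 + 0.0625/7 + 0.244808*0.1875 = 0.0602387 GPa^-1
Ex = 16.6 GPa

16.6 GPa


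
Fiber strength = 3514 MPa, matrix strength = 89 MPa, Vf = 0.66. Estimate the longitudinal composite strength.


sigma_1 = sigma_f*Vf + sigma_m*(1-Vf) = 3514*0.66 + 89*0.34 = 2349.5 MPa

2349.5 MPa


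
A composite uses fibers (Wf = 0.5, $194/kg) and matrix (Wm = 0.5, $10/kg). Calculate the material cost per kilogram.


Cost = cost_f*Wf + cost_m*Wm = 194*0.5 + 10*0.5 = $102.0/kg

$102.0/kg


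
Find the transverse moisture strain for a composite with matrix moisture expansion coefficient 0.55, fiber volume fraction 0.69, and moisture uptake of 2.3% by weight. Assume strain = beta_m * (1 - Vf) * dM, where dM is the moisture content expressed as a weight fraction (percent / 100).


dM = 2.3/100 = 0.023
strain = beta_m * (1-Vf) * dM = 0.55 * 0.31 * 0.023 = 0.0039215

0.0039215


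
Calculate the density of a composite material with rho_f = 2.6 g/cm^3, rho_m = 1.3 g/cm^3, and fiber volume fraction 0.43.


rho_c = rho_f*Vf + rho_m*(1-Vf) = 2.6*0.43 + 1.3*0.57 = 1.859 g/cm^3

1.859 g/cm^3


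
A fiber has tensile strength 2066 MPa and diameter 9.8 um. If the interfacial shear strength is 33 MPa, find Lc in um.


Lc = sigma_f * d / (2 * tau_i) = 2066 * 9.8 / (2 * 33) = 306.8 um

306.8 um


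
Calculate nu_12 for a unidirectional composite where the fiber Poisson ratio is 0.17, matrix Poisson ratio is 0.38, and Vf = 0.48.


nu_12 = nu_f*Vf + nu_m*(1-Vf) = 0.17*0.48 + 0.38*0.52 = 0.2792

0.2792


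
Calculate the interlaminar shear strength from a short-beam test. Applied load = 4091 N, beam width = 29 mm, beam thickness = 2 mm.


ILSS = 3F/(4bh) = 3*4091/(4*29*2) = 52.9 MPa

52.9 MPa


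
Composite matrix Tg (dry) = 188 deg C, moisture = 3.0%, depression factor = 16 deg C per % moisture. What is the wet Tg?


Tg_wet = Tg_dry - k*moisture = 188 - 16*3.0 = 140.0 deg C

140.0 deg C


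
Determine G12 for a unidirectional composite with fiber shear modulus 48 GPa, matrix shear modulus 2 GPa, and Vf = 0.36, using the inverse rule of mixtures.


1/G12 = Vf/Gf + (1-Vf)/Gm = 0.36/48 + 0.64/2
G12 = 3.05 GPa

3.05 GPa


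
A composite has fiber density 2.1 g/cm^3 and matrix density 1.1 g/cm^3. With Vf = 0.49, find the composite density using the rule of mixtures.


rho_c = rho_f*Vf + rho_m*(1-Vf) = 2.1*0.49 + 1.1*0.51 = 1.59 g/cm^3

1.59 g/cm^3


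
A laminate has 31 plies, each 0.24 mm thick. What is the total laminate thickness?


h = n * t_ply = 31 * 0.24 = 7.44 mm

7.44 mm


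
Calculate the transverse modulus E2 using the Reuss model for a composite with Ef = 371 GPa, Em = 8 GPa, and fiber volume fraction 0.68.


1/E2 = Vf/Ef + (1-Vf)/Em = 0.68/371 + 0.32/8
E2 = 23.9 GPa

23.9 GPa


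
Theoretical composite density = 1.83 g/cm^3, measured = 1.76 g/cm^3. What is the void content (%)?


Void% = (rho_theo - rho_actual)/rho_theo * 100 = (1.83 - 1.76)/1.83 * 100 = 3.83%

3.83%


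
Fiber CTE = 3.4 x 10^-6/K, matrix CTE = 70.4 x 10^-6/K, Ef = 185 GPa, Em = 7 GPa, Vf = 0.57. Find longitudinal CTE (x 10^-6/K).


E1 = Ef*Vf + Em*(1-Vf) = 108.46
alpha_1 = (alpha_f*Ef*Vf + alpha_m*Em*(1-Vf))/E1 = 5.26 x 10^-6/K

5.26 x 10^-6/K


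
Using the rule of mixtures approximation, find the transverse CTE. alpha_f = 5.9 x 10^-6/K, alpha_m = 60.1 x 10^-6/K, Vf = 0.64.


alpha_2 = alpha_f*Vf + alpha_m*(1-Vf) = 5.9*0.64 + 60.1*0.36 = 25.4 x 10^-6/K

25.4 x 10^-6/K


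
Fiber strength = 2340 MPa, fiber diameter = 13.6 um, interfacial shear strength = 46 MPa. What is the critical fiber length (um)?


Lc = sigma_f * d / (2 * tau_i) = 2340 * 13.6 / (2 * 46) = 345.9 um

345.9 um


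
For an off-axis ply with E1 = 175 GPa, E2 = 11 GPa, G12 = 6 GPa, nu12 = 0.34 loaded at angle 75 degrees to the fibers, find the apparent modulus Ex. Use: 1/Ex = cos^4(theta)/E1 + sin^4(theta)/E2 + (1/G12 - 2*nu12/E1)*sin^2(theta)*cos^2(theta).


cos^4(75) = 0.004487, sin^4(75) = 0.870513, sin^2(75)*cos^2(75) = 0.0625
1/G12 - 2*nu12/E1 = 1/6 - 2*0.34/175 = 0.162781 GPa^-1
1/Ex = 0.004487/175 + 0.870513/11 + 0.162781*0.0625 = 0.089337 GPa^-1
Ex = 11.19 GPa

11.19 GPa


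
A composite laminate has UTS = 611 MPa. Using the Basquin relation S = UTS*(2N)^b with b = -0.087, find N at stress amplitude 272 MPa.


N = 0.5 * (S/UTS)^(1/b) = 0.5 * (272/611)^(1/-0.087) = 5481.2747 cycles

5481.2747 cycles


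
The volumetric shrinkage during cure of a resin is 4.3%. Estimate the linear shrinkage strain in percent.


Linear shrinkage ≈ vol_shrink/3 = 4.3/3 = 1.433%

1.433%


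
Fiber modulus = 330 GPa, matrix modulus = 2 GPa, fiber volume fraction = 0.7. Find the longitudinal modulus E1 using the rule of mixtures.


E1 = Ef*Vf + Em*(1-Vf) = 330*0.7 + 2*0.3 = 231.6 GPa

231.6 GPa


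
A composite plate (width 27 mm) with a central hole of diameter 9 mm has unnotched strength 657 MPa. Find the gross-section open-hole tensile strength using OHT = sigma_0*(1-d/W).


OHT = sigma_0*(1-d/W) = 657*(1-9/27) = 438.0 MPa

438.0 MPa


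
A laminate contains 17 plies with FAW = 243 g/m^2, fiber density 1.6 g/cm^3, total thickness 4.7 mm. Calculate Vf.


Vf = n * FAW / (rho_f * h * 1000) = 17 * 243 / (1.6 * 4.7 * 1000) = 0.5493

0.5493


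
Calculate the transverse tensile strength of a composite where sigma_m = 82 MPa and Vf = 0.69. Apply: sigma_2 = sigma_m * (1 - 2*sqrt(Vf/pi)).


factor = 1 - 2*sqrt(0.69/pi) = 0.0627
sigma_2 = 82 * 0.0627 = 5.14 MPa

5.14 MPa


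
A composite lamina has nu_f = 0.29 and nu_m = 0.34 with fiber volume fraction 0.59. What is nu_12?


nu_12 = nu_f*Vf + nu_m*(1-Vf) = 0.29*0.59 + 0.34*0.41 = 0.3105

0.3105


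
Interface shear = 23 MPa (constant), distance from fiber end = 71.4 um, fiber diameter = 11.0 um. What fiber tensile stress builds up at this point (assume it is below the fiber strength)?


Force balance: sigma_f * (pi*d^2/4) = tau * (pi*d) * x  ->  sigma_f = 4 * tau * x / d
sigma_f = 4 * 23 * 71.4 / 11.0 = 597.2 MPa

597.2 MPa


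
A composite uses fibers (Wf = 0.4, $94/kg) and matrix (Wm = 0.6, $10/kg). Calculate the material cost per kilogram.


Cost = cost_f*Wf + cost_m*Wm = 94*0.4 + 10*0.6 = $43.6/kg

$43.6/kg


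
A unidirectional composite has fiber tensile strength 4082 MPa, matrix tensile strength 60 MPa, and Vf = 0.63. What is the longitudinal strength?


sigma_1 = sigma_f*Vf + sigma_m*(1-Vf) = 4082*0.63 + 60*0.37 = 2593.9 MPa

2593.9 MPa


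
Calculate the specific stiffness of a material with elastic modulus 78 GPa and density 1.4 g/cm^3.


Specific stiffness = E/rho = 78/1.4 = 55.7 GPa/(g/cm^3)

55.7 GPa/(g/cm^3)


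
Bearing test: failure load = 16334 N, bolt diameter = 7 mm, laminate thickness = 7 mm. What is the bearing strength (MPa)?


sigma_br = F/(d*h) = 16334/(7*7) = 333.3 MPa

333.3 MPa


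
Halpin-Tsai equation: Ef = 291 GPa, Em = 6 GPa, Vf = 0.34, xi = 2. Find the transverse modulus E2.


eta = (Ef/Em - 1)/(Ef/Em + xi) = (48.5 - 1)/(48.5 + 2) = 0.9406
E2 = Em*(1+xi*eta*Vf)/(1-eta*Vf) = 14.46 GPa

14.46 GPa


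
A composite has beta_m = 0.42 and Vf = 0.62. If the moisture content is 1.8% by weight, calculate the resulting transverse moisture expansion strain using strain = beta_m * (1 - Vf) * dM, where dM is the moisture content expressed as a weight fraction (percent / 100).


dM = 1.8/100 = 0.018
strain = beta_m * (1-Vf) * dM = 0.42 * 0.38 * 0.018 = 0.0028728

0.0028728


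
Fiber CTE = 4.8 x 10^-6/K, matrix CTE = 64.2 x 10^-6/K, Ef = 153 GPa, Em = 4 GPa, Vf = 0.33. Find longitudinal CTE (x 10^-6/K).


E1 = Ef*Vf + Em*(1-Vf) = 53.17
alpha_1 = (alpha_f*Ef*Vf + alpha_m*Em*(1-Vf))/E1 = 7.79 x 10^-6/K

7.79 x 10^-6/K


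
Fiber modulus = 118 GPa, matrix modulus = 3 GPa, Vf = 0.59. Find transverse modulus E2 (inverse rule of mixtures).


1/E2 = Vf/Ef + (1-Vf)/Em = 0.59/118 + 0.41/3
E2 = 7.06 GPa

7.06 GPa


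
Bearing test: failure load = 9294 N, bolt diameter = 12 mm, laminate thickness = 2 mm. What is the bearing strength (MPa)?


sigma_br = F/(d*h) = 9294/(12*2) = 387.3 MPa

387.3 MPa


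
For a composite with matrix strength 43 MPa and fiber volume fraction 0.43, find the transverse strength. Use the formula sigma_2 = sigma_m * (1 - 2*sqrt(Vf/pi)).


factor = 1 - 2*sqrt(0.43/pi) = 0.2601
sigma_2 = 43 * 0.2601 = 11.18 MPa

11.18 MPa


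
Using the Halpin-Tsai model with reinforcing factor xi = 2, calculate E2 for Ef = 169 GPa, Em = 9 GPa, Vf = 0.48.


eta = (Ef/Em - 1)/(Ef/Em + xi) = (18.7778 - 1)/(18.7778 + 2) = 0.8556
E2 = Em*(1+xi*eta*Vf)/(1-eta*Vf) = 27.82 GPa

27.82 GPa


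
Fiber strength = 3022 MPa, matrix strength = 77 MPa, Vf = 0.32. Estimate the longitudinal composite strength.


sigma_1 = sigma_f*Vf + sigma_m*(1-Vf) = 3022*0.32 + 77*0.68 = 1019.4 MPa

1019.4 MPa


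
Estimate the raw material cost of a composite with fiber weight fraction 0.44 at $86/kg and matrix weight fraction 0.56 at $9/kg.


Cost = cost_f*Wf + cost_m*Wm = 86*0.44 + 9*0.56 = $42.88/kg

$42.88/kg


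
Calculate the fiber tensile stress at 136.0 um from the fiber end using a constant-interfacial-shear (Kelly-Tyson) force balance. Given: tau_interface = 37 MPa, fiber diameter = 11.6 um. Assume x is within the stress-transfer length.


Force balance: sigma_f * (pi*d^2/4) = tau * (pi*d) * x  ->  sigma_f = 4 * tau * x / d
sigma_f = 4 * 37 * 136.0 / 11.6 = 1735.2 MPa

1735.2 MPa


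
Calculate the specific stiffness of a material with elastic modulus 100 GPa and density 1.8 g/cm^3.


Specific stiffness = E/rho = 100/1.8 = 55.6 GPa/(g/cm^3)

55.6 GPa/(g/cm^3)


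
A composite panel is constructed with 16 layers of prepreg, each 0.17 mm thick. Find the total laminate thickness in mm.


h = n * t_ply = 16 * 0.17 = 2.72 mm

2.72 mm


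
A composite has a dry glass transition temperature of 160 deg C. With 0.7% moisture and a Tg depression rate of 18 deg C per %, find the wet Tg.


Tg_wet = Tg_dry - k*moisture = 160 - 18*0.7 = 147.4 deg C

147.4 deg C


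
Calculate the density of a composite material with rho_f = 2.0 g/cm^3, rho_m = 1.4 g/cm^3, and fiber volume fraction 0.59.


rho_c = rho_f*Vf + rho_m*(1-Vf) = 2.0*0.59 + 1.4*0.41 = 1.754 g/cm^3

1.754 g/cm^3


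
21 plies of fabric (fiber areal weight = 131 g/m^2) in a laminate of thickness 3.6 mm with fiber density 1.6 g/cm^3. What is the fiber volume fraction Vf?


Vf = n * FAW / (rho_f * h * 1000) = 21 * 131 / (1.6 * 3.6 * 1000) = 0.4776

0.4776


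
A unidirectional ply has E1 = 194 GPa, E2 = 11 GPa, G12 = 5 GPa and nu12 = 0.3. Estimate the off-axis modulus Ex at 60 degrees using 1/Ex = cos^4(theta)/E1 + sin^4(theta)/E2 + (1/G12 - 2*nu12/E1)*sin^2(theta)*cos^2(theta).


cos^4(60) = 0.0625, sin^4(60) = 0.5625, sin^2(60)*cos^2(60) = 0.1875
1/G12 - 2*nu12/E1 = 1/5 - 2*0.3/194 = 0.196907 GPa^-1
1/Ex = 0.0625/194 + 0.5625/11 + 0.196907*0.1875 = 0.0883786 GPa^-1
Ex = 11.31 GPa

11.31 GPa


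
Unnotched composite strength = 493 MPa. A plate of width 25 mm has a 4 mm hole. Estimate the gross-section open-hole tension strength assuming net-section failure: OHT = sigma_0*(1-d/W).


OHT = sigma_0*(1-d/W) = 493*(1-4/25) = 414.1 MPa

414.1 MPa


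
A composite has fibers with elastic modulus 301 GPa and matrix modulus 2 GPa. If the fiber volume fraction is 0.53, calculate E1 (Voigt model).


E1 = Ef*Vf + Em*(1-Vf) = 301*0.53 + 2*0.47 = 160.47 GPa

160.47 GPa


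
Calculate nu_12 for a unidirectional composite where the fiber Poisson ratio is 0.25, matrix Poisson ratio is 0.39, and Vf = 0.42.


nu_12 = nu_f*Vf + nu_m*(1-Vf) = 0.25*0.42 + 0.39*0.58 = 0.3312

0.3312


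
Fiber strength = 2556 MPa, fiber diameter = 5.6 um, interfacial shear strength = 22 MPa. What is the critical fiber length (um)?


Lc = sigma_f * d / (2 * tau_i) = 2556 * 5.6 / (2 * 22) = 325.3 um

325.3 um


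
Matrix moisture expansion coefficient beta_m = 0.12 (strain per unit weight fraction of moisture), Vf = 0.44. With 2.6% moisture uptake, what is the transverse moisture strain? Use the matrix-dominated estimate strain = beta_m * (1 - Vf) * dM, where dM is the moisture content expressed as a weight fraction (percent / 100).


dM = 2.6/100 = 0.026
strain = beta_m * (1-Vf) * dM = 0.12 * 0.56 * 0.026 = 0.0017472

0.0017472


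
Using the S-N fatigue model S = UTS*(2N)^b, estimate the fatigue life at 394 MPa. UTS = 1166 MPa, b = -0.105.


N = 0.5 * (S/UTS)^(1/b) = 0.5 * (394/1166)^(1/-0.105) = 15367.7833 cycles

15367.7833 cycles


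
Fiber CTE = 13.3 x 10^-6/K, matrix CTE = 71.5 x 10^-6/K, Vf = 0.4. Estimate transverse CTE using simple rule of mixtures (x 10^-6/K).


alpha_2 = alpha_f*Vf + alpha_m*(1-Vf) = 13.3*0.4 + 71.5*0.6 = 48.2 x 10^-6/K

48.2 x 10^-6/K


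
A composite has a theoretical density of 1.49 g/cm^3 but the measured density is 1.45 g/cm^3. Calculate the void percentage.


Void% = (rho_theo - rho_actual)/rho_theo * 100 = (1.49 - 1.45)/1.49 * 100 = 2.68%

2.68%


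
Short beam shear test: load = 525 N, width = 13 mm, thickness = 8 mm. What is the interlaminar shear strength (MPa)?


ILSS = 3F/(4bh) = 3*525/(4*13*8) = 3.79 MPa

3.79 MPa


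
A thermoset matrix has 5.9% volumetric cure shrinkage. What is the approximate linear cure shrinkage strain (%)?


Linear shrinkage ≈ vol_shrink/3 = 5.9/3 = 1.967%

1.967%


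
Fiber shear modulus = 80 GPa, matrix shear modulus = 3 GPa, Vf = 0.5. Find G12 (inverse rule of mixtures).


1/G12 = Vf/Gf + (1-Vf)/Gm = 0.5/80 + 0.5/3
G12 = 5.78 GPa

5.78 GPa


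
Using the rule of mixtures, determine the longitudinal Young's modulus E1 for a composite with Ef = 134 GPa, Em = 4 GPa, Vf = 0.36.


E1 = Ef*Vf + Em*(1-Vf) = 134*0.36 + 4*0.64 = 50.8 GPa

50.8 GPa


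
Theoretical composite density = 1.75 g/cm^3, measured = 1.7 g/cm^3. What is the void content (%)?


Void% = (rho_theo - rho_actual)/rho_theo * 100 = (1.75 - 1.7)/1.75 * 100 = 2.86%

2.86%


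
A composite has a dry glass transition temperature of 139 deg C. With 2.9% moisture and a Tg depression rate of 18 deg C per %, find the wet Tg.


Tg_wet = Tg_dry - k*moisture = 139 - 18*2.9 = 86.8 deg C

86.8 deg C


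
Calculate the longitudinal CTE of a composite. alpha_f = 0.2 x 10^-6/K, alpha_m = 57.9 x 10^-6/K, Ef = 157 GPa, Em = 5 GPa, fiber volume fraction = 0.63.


E1 = Ef*Vf + Em*(1-Vf) = 100.76
alpha_1 = (alpha_f*Ef*Vf + alpha_m*Em*(1-Vf))/E1 = 1.26 x 10^-6/K

1.26 x 10^-6/K


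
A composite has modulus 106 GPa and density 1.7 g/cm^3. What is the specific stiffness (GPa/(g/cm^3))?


Specific stiffness = E/rho = 106/1.7 = 62.4 GPa/(g/cm^3)

62.4 GPa/(g/cm^3)


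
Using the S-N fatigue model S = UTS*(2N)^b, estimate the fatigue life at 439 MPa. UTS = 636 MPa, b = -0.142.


N = 0.5 * (S/UTS)^(1/b) = 0.5 * (439/636)^(1/-0.142) = 6.8033 cycles

6.8033 cycles


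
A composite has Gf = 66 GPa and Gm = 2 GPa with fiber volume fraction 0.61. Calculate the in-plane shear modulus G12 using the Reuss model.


1/G12 = Vf/Gf + (1-Vf)/Gm = 0.61/66 + 0.39/2
G12 = 4.9 GPa

4.9 GPa


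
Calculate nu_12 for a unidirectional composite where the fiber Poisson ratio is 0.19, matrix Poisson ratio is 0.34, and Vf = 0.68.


nu_12 = nu_f*Vf + nu_m*(1-Vf) = 0.19*0.68 + 0.34*0.32 = 0.238

0.238


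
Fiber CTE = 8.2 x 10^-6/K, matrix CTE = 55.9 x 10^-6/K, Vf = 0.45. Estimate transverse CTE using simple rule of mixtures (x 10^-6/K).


alpha_2 = alpha_f*Vf + alpha_m*(1-Vf) = 8.2*0.45 + 55.9*0.55 = 34.4 x 10^-6/K

34.4 x 10^-6/K


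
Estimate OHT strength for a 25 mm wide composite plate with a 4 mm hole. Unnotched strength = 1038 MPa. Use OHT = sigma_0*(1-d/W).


OHT = sigma_0*(1-d/W) = 1038*(1-4/25) = 871.9 MPa

871.9 MPa


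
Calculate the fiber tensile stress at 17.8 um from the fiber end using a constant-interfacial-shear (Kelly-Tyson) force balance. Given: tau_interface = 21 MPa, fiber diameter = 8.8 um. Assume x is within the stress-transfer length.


Force balance: sigma_f * (pi*d^2/4) = tau * (pi*d) * x  ->  sigma_f = 4 * tau * x / d
sigma_f = 4 * 21 * 17.8 / 8.8 = 169.9 MPa

169.9 MPa


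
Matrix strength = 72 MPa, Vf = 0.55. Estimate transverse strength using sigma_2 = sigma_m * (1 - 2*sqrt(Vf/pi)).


factor = 1 - 2*sqrt(0.55/pi) = 0.1632
sigma_2 = 72 * 0.1632 = 11.75 MPa

11.75 MPa


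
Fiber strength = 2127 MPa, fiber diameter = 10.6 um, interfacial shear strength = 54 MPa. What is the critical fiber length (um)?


Lc = sigma_f * d / (2 * tau_i) = 2127 * 10.6 / (2 * 54) = 208.8 um

208.8 um


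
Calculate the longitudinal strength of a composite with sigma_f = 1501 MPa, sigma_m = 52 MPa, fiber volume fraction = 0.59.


sigma_1 = sigma_f*Vf + sigma_m*(1-Vf) = 1501*0.59 + 52*0.41 = 906.9 MPa

906.9 MPa


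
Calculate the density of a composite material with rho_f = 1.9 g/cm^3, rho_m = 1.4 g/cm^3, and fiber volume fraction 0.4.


rho_c = rho_f*Vf + rho_m*(1-Vf) = 1.9*0.4 + 1.4*0.6 = 1.6 g/cm^3

1.6 g/cm^3


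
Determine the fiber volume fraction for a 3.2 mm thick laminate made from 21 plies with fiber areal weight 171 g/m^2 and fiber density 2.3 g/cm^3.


Vf = n * FAW / (rho_f * h * 1000) = 21 * 171 / (2.3 * 3.2 * 1000) = 0.4879

0.4879


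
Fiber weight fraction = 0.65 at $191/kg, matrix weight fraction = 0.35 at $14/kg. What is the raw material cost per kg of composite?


Cost = cost_f*Wf + cost_m*Wm = 191*0.65 + 14*0.35 = $129.05/kg

$129.05/kg


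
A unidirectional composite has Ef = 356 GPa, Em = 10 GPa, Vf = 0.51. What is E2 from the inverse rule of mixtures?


1/E2 = Vf/Ef + (1-Vf)/Em = 0.51/356 + 0.49/10
E2 = 19.83 GPa

19.83 GPa


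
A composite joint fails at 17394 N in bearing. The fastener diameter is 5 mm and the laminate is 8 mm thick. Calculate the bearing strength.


sigma_br = F/(d*h) = 17394/(5*8) = 434.9 MPa

434.9 MPa


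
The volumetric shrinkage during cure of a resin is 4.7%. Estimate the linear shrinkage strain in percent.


Linear shrinkage ≈ vol_shrink/3 = 4.7/3 = 1.567%

1.567%


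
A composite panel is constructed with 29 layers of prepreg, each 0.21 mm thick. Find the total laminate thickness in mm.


h = n * t_ply = 29 * 0.21 = 6.09 mm

6.09 mm


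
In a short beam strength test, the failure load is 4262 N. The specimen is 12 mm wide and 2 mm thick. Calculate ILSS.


ILSS = 3F/(4bh) = 3*4262/(4*12*2) = 133.19 MPa

133.19 MPa


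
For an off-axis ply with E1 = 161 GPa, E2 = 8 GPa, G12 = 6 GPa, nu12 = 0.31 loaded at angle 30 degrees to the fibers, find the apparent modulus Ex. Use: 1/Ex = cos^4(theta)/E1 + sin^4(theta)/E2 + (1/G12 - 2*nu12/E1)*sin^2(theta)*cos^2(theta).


cos^4(30) = 0.5625, sin^4(30) = 0.0625, sin^2(30)*cos^2(30) = 0.1875
1/G12 - 2*nu12/E1 = 1/6 - 2*0.31/161 = 0.162816 GPa^-1
1/Ex = 0.5625/161 + 0.0625/8 + 0.162816*0.1875 = 0.0418342 GPa^-1
Ex = 23.9 GPa

23.9 GPa


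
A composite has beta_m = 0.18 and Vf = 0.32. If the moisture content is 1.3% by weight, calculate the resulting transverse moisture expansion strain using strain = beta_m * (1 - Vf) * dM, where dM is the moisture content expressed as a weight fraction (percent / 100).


dM = 1.3/100 = 0.013
strain = beta_m * (1-Vf) * dM = 0.18 * 0.68 * 0.013 = 0.0015912

0.0015912


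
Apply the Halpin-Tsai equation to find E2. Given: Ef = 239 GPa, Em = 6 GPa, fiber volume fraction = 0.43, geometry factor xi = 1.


eta = (Ef/Em - 1)/(Ef/Em + xi) = (39.8333 - 1)/(39.8333 + 1) = 0.951
E2 = Em*(1+xi*eta*Vf)/(1-eta*Vf) = 14.3 GPa

14.3 GPa


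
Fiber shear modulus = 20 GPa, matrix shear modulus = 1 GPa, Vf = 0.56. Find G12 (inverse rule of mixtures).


1/G12 = Vf/Gf + (1-Vf)/Gm = 0.56/20 + 0.44/1
G12 = 2.14 GPa

2.14 GPa


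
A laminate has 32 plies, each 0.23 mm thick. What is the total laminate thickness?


h = n * t_ply = 32 * 0.23 = 7.36 mm

7.36 mm


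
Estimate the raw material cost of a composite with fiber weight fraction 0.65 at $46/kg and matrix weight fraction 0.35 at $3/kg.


Cost = cost_f*Wf + cost_m*Wm = 46*0.65 + 3*0.35 = $30.95/kg

$30.95/kg


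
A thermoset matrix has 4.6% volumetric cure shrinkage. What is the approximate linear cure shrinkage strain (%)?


Linear shrinkage ≈ vol_shrink/3 = 4.6/3 = 1.533%

1.533%


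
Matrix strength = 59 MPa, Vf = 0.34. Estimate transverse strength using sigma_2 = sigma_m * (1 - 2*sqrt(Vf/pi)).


factor = 1 - 2*sqrt(0.34/pi) = 0.342
sigma_2 = 59 * 0.342 = 20.18 MPa

20.18 MPa


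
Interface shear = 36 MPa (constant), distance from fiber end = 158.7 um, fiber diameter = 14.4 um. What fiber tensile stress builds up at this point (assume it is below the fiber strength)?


Force balance: sigma_f * (pi*d^2/4) = tau * (pi*d) * x  ->  sigma_f = 4 * tau * x / d
sigma_f = 4 * 36 * 158.7 / 14.4 = 1587.0 MPa

1587.0 MPa


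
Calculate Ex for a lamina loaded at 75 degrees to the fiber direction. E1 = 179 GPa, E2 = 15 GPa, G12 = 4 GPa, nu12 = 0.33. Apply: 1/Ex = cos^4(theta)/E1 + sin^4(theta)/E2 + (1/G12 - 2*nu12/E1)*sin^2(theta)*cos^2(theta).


cos^4(75) = 0.004487, sin^4(75) = 0.870513, sin^2(75)*cos^2(75) = 0.0625
1/G12 - 2*nu12/E1 = 1/4 - 2*0.33/179 = 0.246313 GPa^-1
1/Ex = 0.004487/179 + 0.870513/15 + 0.246313*0.0625 = 0.0734538 GPa^-1
Ex = 13.61 GPa

13.61 GPa


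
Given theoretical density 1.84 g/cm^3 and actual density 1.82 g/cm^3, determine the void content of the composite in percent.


Void% = (rho_theo - rho_actual)/rho_theo * 100 = (1.84 - 1.82)/1.84 * 100 = 1.09%

1.09%


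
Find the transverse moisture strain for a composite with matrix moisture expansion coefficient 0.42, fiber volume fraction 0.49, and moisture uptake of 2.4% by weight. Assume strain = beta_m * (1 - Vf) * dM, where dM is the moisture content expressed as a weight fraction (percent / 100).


dM = 2.4/100 = 0.024
strain = beta_m * (1-Vf) * dM = 0.42 * 0.51 * 0.024 = 0.0051408

0.0051408


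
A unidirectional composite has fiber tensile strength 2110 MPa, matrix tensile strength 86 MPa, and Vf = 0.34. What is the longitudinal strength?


sigma_1 = sigma_f*Vf + sigma_m*(1-Vf) = 2110*0.34 + 86*0.66 = 774.2 MPa

774.2 MPa


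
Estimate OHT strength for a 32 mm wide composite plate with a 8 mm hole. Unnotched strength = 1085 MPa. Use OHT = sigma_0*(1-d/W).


OHT = sigma_0*(1-d/W) = 1085*(1-8/32) = 813.8 MPa

813.8 MPa


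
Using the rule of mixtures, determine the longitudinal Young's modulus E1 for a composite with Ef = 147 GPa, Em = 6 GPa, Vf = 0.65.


E1 = Ef*Vf + Em*(1-Vf) = 147*0.65 + 6*0.35 = 97.65 GPa

97.65 GPa


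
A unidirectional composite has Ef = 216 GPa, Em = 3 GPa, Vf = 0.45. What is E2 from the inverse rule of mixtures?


1/E2 = Vf/Ef + (1-Vf)/Em = 0.45/216 + 0.55/3
E2 = 5.39 GPa

5.39 GPa


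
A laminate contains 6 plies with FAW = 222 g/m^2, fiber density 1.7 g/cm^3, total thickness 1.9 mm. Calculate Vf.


Vf = n * FAW / (rho_f * h * 1000) = 6 * 222 / (1.7 * 1.9 * 1000) = 0.4124

0.4124


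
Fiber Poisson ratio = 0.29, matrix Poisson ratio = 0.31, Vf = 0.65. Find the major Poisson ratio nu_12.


nu_12 = nu_f*Vf + nu_m*(1-Vf) = 0.29*0.65 + 0.31*0.35 = 0.297

0.297


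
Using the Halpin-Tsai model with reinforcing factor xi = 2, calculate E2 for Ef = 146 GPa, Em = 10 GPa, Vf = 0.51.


eta = (Ef/Em - 1)/(Ef/Em + xi) = (14.6 - 1)/(14.6 + 2) = 0.8193
E2 = Em*(1+xi*eta*Vf)/(1-eta*Vf) = 31.53 GPa

31.53 GPa


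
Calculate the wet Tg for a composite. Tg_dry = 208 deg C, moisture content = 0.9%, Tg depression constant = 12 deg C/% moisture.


Tg_wet = Tg_dry - k*moisture = 208 - 12*0.9 = 197.2 deg C

197.2 deg C


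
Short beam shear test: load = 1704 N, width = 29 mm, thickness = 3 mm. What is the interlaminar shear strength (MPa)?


ILSS = 3F/(4bh) = 3*1704/(4*29*3) = 14.69 MPa

14.69 MPa


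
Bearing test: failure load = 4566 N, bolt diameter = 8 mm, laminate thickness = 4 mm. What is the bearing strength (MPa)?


sigma_br = F/(d*h) = 4566/(8*4) = 142.7 MPa

142.7 MPa


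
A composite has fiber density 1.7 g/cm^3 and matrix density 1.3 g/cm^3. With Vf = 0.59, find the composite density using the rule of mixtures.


rho_c = rho_f*Vf + rho_m*(1-Vf) = 1.7*0.59 + 1.3*0.41 = 1.536 g/cm^3

1.536 g/cm^3


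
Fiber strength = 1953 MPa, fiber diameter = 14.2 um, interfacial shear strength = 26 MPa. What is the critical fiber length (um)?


Lc = sigma_f * d / (2 * tau_i) = 1953 * 14.2 / (2 * 26) = 533.3 um

533.3 um


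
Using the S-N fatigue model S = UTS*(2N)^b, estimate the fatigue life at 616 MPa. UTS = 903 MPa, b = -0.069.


N = 0.5 * (S/UTS)^(1/b) = 0.5 * (616/903)^(1/-0.069) = 127.7375 cycles

127.7375 cycles


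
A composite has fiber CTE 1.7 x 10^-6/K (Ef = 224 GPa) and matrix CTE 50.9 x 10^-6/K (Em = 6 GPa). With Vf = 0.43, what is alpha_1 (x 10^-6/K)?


E1 = Ef*Vf + Em*(1-Vf) = 99.74
alpha_1 = (alpha_f*Ef*Vf + alpha_m*Em*(1-Vf))/E1 = 3.39 x 10^-6/K

3.39 x 10^-6/K


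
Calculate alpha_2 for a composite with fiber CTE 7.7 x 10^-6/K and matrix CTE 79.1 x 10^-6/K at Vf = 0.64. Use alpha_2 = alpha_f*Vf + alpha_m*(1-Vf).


alpha_2 = alpha_f*Vf + alpha_m*(1-Vf) = 7.7*0.64 + 79.1*0.36 = 33.4 x 10^-6/K

33.4 x 10^-6/K


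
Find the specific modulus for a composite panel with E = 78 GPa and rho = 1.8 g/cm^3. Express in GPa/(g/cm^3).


Specific stiffness = E/rho = 78/1.8 = 43.3 GPa/(g/cm^3)

43.3 GPa/(g/cm^3)


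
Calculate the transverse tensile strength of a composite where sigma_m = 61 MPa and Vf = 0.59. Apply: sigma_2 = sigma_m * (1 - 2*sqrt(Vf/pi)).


factor = 1 - 2*sqrt(0.59/pi) = 0.1333
sigma_2 = 61 * 0.1333 = 8.13 MPa

8.13 MPa


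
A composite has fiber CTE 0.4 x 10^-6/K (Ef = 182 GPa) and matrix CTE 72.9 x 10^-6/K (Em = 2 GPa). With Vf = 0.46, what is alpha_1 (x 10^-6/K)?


E1 = Ef*Vf + Em*(1-Vf) = 84.8
alpha_1 = (alpha_f*Ef*Vf + alpha_m*Em*(1-Vf))/E1 = 1.32 x 10^-6/K

1.32 x 10^-6/K


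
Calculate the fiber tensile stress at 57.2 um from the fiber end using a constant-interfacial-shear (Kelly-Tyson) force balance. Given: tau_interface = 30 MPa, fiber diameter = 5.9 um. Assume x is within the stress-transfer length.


Force balance: sigma_f * (pi*d^2/4) = tau * (pi*d) * x  ->  sigma_f = 4 * tau * x / d
sigma_f = 4 * 30 * 57.2 / 5.9 = 1163.4 MPa

1163.4 MPa


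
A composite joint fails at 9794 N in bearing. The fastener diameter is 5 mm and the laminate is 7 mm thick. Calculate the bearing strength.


sigma_br = F/(d*h) = 9794/(5*7) = 279.8 MPa

279.8 MPa


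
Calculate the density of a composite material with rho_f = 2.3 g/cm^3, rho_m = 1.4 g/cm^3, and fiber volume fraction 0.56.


rho_c = rho_f*Vf + rho_m*(1-Vf) = 2.3*0.56 + 1.4*0.44 = 1.904 g/cm^3

1.904 g/cm^3


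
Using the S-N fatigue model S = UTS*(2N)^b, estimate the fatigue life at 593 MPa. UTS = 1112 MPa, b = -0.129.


N = 0.5 * (S/UTS)^(1/b) = 0.5 * (593/1112)^(1/-0.129) = 65.4090 cycles

65.4090 cycles


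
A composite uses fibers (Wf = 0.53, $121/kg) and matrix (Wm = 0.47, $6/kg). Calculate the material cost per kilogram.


Cost = cost_f*Wf + cost_m*Wm = 121*0.53 + 6*0.47 = $66.95/kg

$66.95/kg


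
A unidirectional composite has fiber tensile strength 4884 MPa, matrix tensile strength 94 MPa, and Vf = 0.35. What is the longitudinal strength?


sigma_1 = sigma_f*Vf + sigma_m*(1-Vf) = 4884*0.35 + 94*0.65 = 1770.5 MPa

1770.5 MPa


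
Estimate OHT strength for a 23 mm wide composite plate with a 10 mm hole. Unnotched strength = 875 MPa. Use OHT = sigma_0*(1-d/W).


OHT = sigma_0*(1-d/W) = 875*(1-10/23) = 494.6 MPa

494.6 MPa


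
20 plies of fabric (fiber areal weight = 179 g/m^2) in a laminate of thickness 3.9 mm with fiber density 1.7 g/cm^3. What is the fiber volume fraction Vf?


Vf = n * FAW / (rho_f * h * 1000) = 20 * 179 / (1.7 * 3.9 * 1000) = 0.54

0.54


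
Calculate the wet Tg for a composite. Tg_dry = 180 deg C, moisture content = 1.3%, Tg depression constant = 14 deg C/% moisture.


Tg_wet = Tg_dry - k*moisture = 180 - 14*1.3 = 161.8 deg C

161.8 deg C


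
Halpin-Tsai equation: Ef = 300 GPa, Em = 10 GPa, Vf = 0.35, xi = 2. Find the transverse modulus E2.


eta = (Ef/Em - 1)/(Ef/Em + xi) = (30.0 - 1)/(30.0 + 2) = 0.9063
E2 = Em*(1+xi*eta*Vf)/(1-eta*Vf) = 23.94 GPa

23.94 GPa


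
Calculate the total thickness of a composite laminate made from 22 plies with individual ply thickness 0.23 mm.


h = n * t_ply = 22 * 0.23 = 5.06 mm

5.06 mm


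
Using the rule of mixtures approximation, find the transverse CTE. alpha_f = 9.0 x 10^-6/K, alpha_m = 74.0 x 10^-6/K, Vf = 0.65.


alpha_2 = alpha_f*Vf + alpha_m*(1-Vf) = 9.0*0.65 + 74.0*0.35 = 31.8 x 10^-6/K

31.8 x 10^-6/K


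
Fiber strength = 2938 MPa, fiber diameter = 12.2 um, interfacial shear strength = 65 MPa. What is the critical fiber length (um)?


Lc = sigma_f * d / (2 * tau_i) = 2938 * 12.2 / (2 * 65) = 275.7 um

275.7 um


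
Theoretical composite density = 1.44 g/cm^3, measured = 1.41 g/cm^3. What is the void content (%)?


Void% = (rho_theo - rho_actual)/rho_theo * 100 = (1.44 - 1.41)/1.44 * 100 = 2.08%

2.08%


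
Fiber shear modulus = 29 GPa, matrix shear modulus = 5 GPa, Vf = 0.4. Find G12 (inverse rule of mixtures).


1/G12 = Vf/Gf + (1-Vf)/Gm = 0.4/29 + 0.6/5
G12 = 7.47 GPa

7.47 GPa


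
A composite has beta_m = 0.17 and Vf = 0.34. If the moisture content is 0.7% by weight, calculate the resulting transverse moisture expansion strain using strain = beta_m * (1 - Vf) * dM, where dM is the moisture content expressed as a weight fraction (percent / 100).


dM = 0.7/100 = 0.007
strain = beta_m * (1-Vf) * dM = 0.17 * 0.66 * 0.007 = 0.0007854

0.0007854


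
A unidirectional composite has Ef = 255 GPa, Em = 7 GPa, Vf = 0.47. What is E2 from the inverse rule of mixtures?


1/E2 = Vf/Ef + (1-Vf)/Em = 0.47/255 + 0.53/7
E2 = 12.89 GPa

12.89 GPa


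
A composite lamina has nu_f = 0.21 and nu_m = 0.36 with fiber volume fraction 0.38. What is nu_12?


nu_12 = nu_f*Vf + nu_m*(1-Vf) = 0.21*0.38 + 0.36*0.62 = 0.303

0.303


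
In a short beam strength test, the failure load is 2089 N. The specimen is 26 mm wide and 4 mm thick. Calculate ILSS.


ILSS = 3F/(4bh) = 3*2089/(4*26*4) = 15.06 MPa

15.06 MPa


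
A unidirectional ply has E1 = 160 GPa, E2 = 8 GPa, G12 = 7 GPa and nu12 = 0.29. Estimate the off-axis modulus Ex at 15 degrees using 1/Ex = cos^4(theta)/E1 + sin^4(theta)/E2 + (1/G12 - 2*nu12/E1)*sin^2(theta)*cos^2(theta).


cos^4(15) = 0.870513, sin^4(15) = 0.004487, sin^2(15)*cos^2(15) = 0.0625
1/G12 - 2*nu12/E1 = 1/7 - 2*0.29/160 = 0.139232 GPa^-1
1/Ex = 0.870513/160 + 0.004487/8 + 0.139232*0.0625 = 0.0147036 GPa^-1
Ex = 68.01 GPa

68.01 GPa


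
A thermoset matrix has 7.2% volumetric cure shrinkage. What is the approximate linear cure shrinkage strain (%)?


Linear shrinkage ≈ vol_shrink/3 = 7.2/3 = 2.4%

2.4%


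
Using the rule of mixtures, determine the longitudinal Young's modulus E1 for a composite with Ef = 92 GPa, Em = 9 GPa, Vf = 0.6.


E1 = Ef*Vf + Em*(1-Vf) = 92*0.6 + 9*0.4 = 58.8 GPa

58.8 GPa


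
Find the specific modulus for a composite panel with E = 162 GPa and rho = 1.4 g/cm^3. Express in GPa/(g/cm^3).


Specific stiffness = E/rho = 162/1.4 = 115.7 GPa/(g/cm^3)

115.7 GPa/(g/cm^3)


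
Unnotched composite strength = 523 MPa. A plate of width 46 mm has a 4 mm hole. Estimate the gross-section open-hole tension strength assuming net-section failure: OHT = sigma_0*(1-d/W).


OHT = sigma_0*(1-d/W) = 523*(1-4/46) = 477.5 MPa

477.5 MPa


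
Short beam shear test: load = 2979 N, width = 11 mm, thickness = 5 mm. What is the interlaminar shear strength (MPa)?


ILSS = 3F/(4bh) = 3*2979/(4*11*5) = 40.62 MPa

40.62 MPa


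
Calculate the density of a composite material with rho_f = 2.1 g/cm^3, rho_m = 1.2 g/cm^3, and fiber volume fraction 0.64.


rho_c = rho_f*Vf + rho_m*(1-Vf) = 2.1*0.64 + 1.2*0.36 = 1.776 g/cm^3

1.776 g/cm^3


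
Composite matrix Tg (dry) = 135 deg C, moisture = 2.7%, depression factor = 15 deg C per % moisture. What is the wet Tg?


Tg_wet = Tg_dry - k*moisture = 135 - 15*2.7 = 94.5 deg C

94.5 deg C


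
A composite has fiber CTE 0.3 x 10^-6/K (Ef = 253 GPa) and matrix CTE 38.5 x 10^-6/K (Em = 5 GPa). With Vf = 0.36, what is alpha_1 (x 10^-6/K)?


E1 = Ef*Vf + Em*(1-Vf) = 94.28
alpha_1 = (alpha_f*Ef*Vf + alpha_m*Em*(1-Vf))/E1 = 1.6 x 10^-6/K

1.6 x 10^-6/K


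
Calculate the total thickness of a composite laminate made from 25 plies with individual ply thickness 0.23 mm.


h = n * t_ply = 25 * 0.23 = 5.75 mm

5.75 mm


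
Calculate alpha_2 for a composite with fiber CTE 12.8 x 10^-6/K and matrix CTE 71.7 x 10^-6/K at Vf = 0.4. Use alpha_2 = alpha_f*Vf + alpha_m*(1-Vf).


alpha_2 = alpha_f*Vf + alpha_m*(1-Vf) = 12.8*0.4 + 71.7*0.6 = 48.1 x 10^-6/K

48.1 x 10^-6/K


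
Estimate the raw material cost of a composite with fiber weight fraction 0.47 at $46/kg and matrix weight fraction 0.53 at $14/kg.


Cost = cost_f*Wf + cost_m*Wm = 46*0.47 + 14*0.53 = $29.04/kg

$29.04/kg


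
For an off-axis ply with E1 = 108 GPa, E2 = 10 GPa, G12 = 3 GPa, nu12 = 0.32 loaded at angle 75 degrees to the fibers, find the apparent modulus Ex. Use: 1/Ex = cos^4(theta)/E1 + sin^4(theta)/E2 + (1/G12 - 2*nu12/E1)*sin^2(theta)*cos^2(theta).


cos^4(75) = 0.004487, sin^4(75) = 0.870513, sin^2(75)*cos^2(75) = 0.0625
1/G12 - 2*nu12/E1 = 1/3 - 2*0.32/108 = 0.327407 GPa^-1
1/Ex = 0.004487/108 + 0.870513/10 + 0.327407*0.0625 = 0.1075558 GPa^-1
Ex = 9.3 GPa

9.3 GPa


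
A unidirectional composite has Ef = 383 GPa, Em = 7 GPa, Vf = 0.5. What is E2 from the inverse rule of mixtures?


1/E2 = Vf/Ef + (1-Vf)/Em = 0.5/383 + 0.5/7
E2 = 13.75 GPa

13.75 GPa


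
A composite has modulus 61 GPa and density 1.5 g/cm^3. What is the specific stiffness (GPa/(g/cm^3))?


Specific stiffness = E/rho = 61/1.5 = 40.7 GPa/(g/cm^3)

40.7 GPa/(g/cm^3)


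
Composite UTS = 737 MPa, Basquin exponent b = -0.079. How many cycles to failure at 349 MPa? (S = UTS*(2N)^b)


N = 0.5 * (S/UTS)^(1/b) = 0.5 * (349/737)^(1/-0.079) = 6432.2539 cycles

6432.2539 cycles


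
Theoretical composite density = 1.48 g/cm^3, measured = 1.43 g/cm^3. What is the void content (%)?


Void% = (rho_theo - rho_actual)/rho_theo * 100 = (1.48 - 1.43)/1.48 * 100 = 3.38%

3.38%


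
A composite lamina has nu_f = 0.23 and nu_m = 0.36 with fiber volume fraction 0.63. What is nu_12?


nu_12 = nu_f*Vf + nu_m*(1-Vf) = 0.23*0.63 + 0.36*0.37 = 0.2781

0.2781


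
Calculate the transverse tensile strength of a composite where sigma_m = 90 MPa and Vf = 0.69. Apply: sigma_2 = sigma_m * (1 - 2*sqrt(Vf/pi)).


factor = 1 - 2*sqrt(0.69/pi) = 0.0627
sigma_2 = 90 * 0.0627 = 5.64 MPa

5.64 MPa


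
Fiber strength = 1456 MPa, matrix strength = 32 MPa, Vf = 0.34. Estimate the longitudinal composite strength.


sigma_1 = sigma_f*Vf + sigma_m*(1-Vf) = 1456*0.34 + 32*0.66 = 516.2 MPa

516.2 MPa


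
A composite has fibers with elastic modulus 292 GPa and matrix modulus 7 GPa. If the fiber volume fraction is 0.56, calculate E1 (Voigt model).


E1 = Ef*Vf + Em*(1-Vf) = 292*0.56 + 7*0.44 = 166.6 GPa

166.6 GPa


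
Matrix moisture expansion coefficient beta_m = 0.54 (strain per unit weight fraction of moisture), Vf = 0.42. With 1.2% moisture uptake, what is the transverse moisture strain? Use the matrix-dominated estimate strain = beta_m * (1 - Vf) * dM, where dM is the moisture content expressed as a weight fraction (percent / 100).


dM = 1.2/100 = 0.012
strain = beta_m * (1-Vf) * dM = 0.54 * 0.58 * 0.012 = 0.0037584

0.0037584


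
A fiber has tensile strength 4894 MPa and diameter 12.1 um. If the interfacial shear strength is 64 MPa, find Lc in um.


Lc = sigma_f * d / (2 * tau_i) = 4894 * 12.1 / (2 * 64) = 462.6 um

462.6 um


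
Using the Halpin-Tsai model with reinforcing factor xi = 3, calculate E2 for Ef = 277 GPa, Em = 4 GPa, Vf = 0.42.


eta = (Ef/Em - 1)/(Ef/Em + xi) = (69.25 - 1)/(69.25 + 3) = 0.9446
E2 = Em*(1+xi*eta*Vf)/(1-eta*Vf) = 14.52 GPa

14.52 GPa


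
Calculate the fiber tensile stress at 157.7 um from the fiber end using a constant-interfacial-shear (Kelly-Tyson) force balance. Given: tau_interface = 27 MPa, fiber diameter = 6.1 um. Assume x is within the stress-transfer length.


Force balance: sigma_f * (pi*d^2/4) = tau * (pi*d) * x  ->  sigma_f = 4 * tau * x / d
sigma_f = 4 * 27 * 157.7 / 6.1 = 2792.1 MPa

2792.1 MPa


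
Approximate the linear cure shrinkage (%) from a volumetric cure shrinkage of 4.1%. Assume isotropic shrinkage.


Linear shrinkage ≈ vol_shrink/3 = 4.1/3 = 1.367%

1.367%


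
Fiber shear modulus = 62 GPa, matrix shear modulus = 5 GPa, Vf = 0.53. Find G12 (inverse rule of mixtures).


1/G12 = Vf/Gf + (1-Vf)/Gm = 0.53/62 + 0.47/5
G12 = 9.75 GPa

9.75 GPa


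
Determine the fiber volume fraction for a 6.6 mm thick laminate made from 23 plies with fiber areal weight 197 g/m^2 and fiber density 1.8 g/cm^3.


Vf = n * FAW / (rho_f * h * 1000) = 23 * 197 / (1.8 * 6.6 * 1000) = 0.3814

0.3814


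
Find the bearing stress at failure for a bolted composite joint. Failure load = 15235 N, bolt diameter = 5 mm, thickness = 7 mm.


sigma_br = F/(d*h) = 15235/(5*7) = 435.3 MPa

435.3 MPa


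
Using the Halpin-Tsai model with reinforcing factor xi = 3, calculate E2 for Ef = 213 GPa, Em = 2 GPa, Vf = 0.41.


eta = (Ef/Em - 1)/(Ef/Em + xi) = (106.5 - 1)/(106.5 + 3) = 0.9635
E2 = Em*(1+xi*eta*Vf)/(1-eta*Vf) = 7.22 GPa

7.22 GPa


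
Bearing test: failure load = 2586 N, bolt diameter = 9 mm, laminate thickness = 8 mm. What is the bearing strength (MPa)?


sigma_br = F/(d*h) = 2586/(9*8) = 35.9 MPa

35.9 MPa


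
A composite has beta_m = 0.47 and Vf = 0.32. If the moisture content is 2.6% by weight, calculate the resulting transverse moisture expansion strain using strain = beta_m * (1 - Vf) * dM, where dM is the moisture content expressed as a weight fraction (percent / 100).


dM = 2.6/100 = 0.026
strain = beta_m * (1-Vf) * dM = 0.47 * 0.68 * 0.026 = 0.0083096

0.0083096


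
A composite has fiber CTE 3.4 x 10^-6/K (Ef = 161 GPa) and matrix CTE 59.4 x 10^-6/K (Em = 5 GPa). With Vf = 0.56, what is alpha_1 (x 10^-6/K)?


E1 = Ef*Vf + Em*(1-Vf) = 92.36
alpha_1 = (alpha_f*Ef*Vf + alpha_m*Em*(1-Vf))/E1 = 4.73 x 10^-6/K

4.73 x 10^-6/K
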